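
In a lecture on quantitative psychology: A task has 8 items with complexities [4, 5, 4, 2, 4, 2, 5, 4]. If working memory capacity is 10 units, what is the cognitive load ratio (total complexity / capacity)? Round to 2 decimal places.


Total complexity = 4 + 5 + 4 + 2 + 4 + 2 + 5 + 4 = 30
Load = total / capacity = 30 / 10
= 3.00


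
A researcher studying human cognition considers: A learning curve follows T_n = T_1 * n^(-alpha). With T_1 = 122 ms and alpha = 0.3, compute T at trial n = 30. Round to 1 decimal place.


T_n = 122 * 30^(-0.3)
30^(-0.3) = 0.360465
T_n = 122 * 0.360465
= 44.0 ms


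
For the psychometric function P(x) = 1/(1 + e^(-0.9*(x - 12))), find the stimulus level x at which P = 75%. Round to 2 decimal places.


At P = 0.75: 0.75 = 1/(1 + e^(-k*(x-x0)))
Solving: e^(-k*(x-x0)) = 1/3
x = x0 + ln(3)/k
ln(3) = 1.0986
x = 12 + 1.0986/0.9
= 12 + 1.2207
= 13.22


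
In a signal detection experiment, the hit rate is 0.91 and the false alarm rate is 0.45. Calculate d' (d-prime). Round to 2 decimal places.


d' = z(HR) - z(FAR)
z(0.91) = 1.3408
z(0.45) = -0.1257
d' = 1.3408 - -0.1257
= 1.47


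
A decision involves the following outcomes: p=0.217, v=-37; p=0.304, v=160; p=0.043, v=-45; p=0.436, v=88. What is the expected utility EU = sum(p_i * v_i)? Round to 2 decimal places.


EU = sum(p_i * v_i)
0.217 * -37 = -8.029
0.304 * 160 = 48.64
0.043 * -45 = -1.935
0.436 * 88 = 38.368
EU = -8.029 + 48.64 + -1.935 + 38.368
= 77.04


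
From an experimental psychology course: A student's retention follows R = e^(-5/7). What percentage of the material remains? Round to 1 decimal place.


R = e^(-t/S)
-t/S = -5/7 = -0.714286
R = e^(-0.714286) = 0.489542
Percentage = 0.489542 * 100
= 49.0


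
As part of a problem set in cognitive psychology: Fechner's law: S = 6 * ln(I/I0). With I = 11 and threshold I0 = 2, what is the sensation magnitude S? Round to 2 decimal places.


S = 6 * ln(11/2)
I/I0 = 5.5
ln(5.5) = 1.7047
S = 6 * 1.7047
= 10.23


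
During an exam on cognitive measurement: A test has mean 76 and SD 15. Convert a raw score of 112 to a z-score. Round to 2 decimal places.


z = (X - mu) / sigma
= (112 - 76) / 15
= 36 / 15
= 2.40


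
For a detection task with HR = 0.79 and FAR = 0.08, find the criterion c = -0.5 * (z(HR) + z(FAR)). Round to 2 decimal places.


c = -0.5 * (z(HR) + z(FAR))
z(0.79) = 0.8064
z(0.08) = -1.4051
c = -0.5 * (0.8064 + -1.4051)
= -0.5 * -0.5987
= 0.30


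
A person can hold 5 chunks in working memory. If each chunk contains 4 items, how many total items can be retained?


Total items = chunks * items_per_chunk
= 5 * 4
= 20


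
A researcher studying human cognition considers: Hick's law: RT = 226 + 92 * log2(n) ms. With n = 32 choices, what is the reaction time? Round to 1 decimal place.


RT = 226 + 92 * log2(32)
log2(32) = 5.0
RT = 226 + 92 * 5.0
= 226 + 460.0
= 686.0 ms


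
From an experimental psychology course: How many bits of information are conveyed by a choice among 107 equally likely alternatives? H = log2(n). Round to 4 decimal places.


H = log2(n)
H = log2(107)
= 6.7415


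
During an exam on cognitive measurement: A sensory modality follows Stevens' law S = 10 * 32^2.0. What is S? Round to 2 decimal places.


S = 10 * 32^2.0
32^2.0 = 1024.0
S = 10 * 1024.0
= 10240.00


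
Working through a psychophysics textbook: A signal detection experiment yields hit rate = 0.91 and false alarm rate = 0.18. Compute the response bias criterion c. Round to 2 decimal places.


c = -0.5 * (z(HR) + z(FAR))
z(0.91) = 1.3408
z(0.18) = -0.9154
c = -0.5 * (1.3408 + -0.9154)
= -0.5 * 0.4254
= -0.21


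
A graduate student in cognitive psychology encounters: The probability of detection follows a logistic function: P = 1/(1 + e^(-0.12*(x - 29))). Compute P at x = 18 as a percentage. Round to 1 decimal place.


P(x) = 1/(1 + e^(-0.12*(18 - 29)))
Exponent = -0.12 * -11 = 1.32
e^(1.32) = 3.743421
P = 1/(1 + 3.743421) = 0.210818
Percentage = 21.1


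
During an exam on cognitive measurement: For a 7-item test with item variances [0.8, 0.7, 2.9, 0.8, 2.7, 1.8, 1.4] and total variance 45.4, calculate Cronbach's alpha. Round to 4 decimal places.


alpha = (k/(k-1)) * (1 - sum(s_i^2)/s_total^2)
sum(item variances) = 11.1
k/(k-1) = 7/6 = 1.166667
1 - 11.1/45.4 = 1 - 0.244493 = 0.755507
alpha = 1.166667 * 0.755507
= 0.8814


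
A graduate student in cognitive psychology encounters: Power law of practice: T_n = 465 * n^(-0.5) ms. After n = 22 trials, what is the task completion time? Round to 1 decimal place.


T_n = 465 * 22^(-0.5)
22^(-0.5) = 0.213201
T_n = 465 * 0.213201
= 99.1 ms


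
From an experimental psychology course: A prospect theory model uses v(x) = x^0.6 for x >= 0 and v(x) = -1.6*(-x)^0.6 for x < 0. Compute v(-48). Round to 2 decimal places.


Since x = -48 < 0, use v(x) = -lambda*(-x)^alpha
(-x) = 48
48^0.6 = 10.2034
v(-48) = -1.6 * 10.2034
= -16.33


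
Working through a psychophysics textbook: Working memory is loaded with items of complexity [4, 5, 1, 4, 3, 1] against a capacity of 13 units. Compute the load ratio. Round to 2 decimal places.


Total complexity = 4 + 5 + 1 + 4 + 3 + 1 = 18
Load = total / capacity = 18 / 13
= 1.38


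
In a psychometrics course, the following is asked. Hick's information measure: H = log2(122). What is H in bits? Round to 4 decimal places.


H = log2(n)
H = log2(122)
= 6.9307


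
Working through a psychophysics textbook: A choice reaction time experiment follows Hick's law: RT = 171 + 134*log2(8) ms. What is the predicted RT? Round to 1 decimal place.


RT = 171 + 134 * log2(8)
log2(8) = 3.0
RT = 171 + 134 * 3.0
= 171 + 402.0
= 573.0 ms


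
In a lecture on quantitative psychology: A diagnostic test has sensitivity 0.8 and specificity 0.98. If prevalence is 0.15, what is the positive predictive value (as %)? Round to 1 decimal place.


PPV = (sens * prev) / (sens * prev + (1-spec) * (1-prev))
Numerator = 0.8 * 0.15 = 0.12
P(positive and no disease) = (1 - spec) * (1 - prev) = (1 - 0.98) * (1 - 0.15) = 0.017
Denominator = 0.12 + 0.017 = 0.137
PPV = 0.12 / 0.137 = 0.875912
As percentage = 87.6


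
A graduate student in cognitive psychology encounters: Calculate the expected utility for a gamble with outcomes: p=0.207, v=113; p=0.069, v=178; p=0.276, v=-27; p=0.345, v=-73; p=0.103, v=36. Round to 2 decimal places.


EU = sum(p_i * v_i)
0.207 * 113 = 23.391
0.069 * 178 = 12.282
0.276 * -27 = -7.452
0.345 * -73 = -25.185
0.103 * 36 = 3.708
EU = 23.391 + 12.282 + -7.452 + -25.185 + 3.708
= 6.74


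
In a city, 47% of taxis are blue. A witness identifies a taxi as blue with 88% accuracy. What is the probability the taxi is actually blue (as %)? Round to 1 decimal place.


P(blue | says blue) = P(says blue | blue)*P(blue) / [P(says blue | blue)*P(blue) + P(says blue | not blue)*P(not blue)]
Numerator = 0.88 * 0.47 = 0.4136
False identification = 0.12 * 0.53 = 0.0636
P = 0.4136 / (0.4136 + 0.0636)
= 0.4136 / 0.4772
As percentage = 86.7


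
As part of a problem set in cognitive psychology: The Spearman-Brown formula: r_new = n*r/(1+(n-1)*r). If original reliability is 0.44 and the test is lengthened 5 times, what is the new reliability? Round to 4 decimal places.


r_new = n*r / (1 + (n-1)*r)
Numerator = 5 * 0.44 = 2.2
Denominator = 1 + 4 * 0.44 = 2.76
r_new = 2.2 / 2.76
= 0.7971


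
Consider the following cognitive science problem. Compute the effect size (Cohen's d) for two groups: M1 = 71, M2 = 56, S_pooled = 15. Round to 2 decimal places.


Cohen's d = (M1 - M2) / S_pooled
= (71 - 56) / 15
= 15 / 15
= 1.00


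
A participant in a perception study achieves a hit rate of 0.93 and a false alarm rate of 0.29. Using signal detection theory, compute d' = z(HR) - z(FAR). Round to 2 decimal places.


d' = z(HR) - z(FAR)
z(0.93) = 1.4758
z(0.29) = -0.5534
d' = 1.4758 - -0.5534
= 2.03


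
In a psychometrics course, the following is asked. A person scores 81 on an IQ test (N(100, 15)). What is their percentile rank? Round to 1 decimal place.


z = (IQ - mean) / SD
z = (81 - 100) / 15 = -1.2667
Percentile = Phi(-1.2667) * 100
Phi(-1.2667) = 0.102631
= 10.3


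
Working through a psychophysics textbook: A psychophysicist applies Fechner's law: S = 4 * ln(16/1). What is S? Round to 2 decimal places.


S = 4 * ln(16/1)
I/I0 = 16.0
ln(16.0) = 2.7726
S = 4 * 2.7726
= 11.09


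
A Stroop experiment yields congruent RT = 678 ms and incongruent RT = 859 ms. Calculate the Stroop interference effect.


Stroop effect = RT(incongruent) - RT(congruent)
= 859 - 678
= 181 ms


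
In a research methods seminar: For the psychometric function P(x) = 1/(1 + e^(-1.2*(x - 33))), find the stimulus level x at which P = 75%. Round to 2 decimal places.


At P = 0.75: 0.75 = 1/(1 + e^(-k*(x-x0)))
Solving: e^(-k*(x-x0)) = 1/3
x = x0 + ln(3)/k
ln(3) = 1.0986
x = 33 + 1.0986/1.2
= 33 + 0.9155
= 33.92


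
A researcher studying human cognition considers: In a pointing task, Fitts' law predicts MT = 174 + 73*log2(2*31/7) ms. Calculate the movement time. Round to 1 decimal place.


MT = 174 + 73 * log2(2*31/7)
2D/W = 8.857143
log2(8.857143) = 3.1468
MT = 174 + 73 * 3.1468
= 403.7 ms


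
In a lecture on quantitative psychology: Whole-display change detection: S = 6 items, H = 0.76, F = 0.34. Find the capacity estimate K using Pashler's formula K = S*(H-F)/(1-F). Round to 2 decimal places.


K = S * (H - F) / (1 - F)
H - F = 0.42
1 - F = 0.66
K = 6 * 0.42 / 0.66
= 3.82


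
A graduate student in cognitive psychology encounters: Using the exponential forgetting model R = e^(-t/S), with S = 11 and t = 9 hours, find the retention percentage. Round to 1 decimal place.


R = e^(-t/S)
-t/S = -9/11 = -0.818182
R = e^(-0.818182) = 0.441233
Percentage = 0.441233 * 100
= 44.1


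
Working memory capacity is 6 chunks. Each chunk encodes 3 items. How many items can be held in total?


Total items = chunks * items_per_chunk
= 6 * 3
= 18


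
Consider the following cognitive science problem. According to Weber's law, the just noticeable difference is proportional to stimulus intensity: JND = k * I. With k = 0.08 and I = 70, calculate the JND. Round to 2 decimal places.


JND = k * I
JND = 0.08 * 70
= 5.60


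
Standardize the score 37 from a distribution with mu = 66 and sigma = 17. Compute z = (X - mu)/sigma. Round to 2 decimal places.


z = (X - mu) / sigma
= (37 - 66) / 17
= -29 / 17
= -1.71


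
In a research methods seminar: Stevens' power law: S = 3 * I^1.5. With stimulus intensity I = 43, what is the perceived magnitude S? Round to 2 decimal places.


S = 3 * 43^1.5
43^1.5 = 281.9699
S = 3 * 281.9699
= 845.91


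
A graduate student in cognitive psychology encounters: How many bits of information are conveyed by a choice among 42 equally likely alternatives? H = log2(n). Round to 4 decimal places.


H = log2(n)
H = log2(42)
= 5.3923


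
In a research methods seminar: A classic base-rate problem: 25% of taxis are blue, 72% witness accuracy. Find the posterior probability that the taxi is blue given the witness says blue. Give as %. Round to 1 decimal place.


P(blue | says blue) = P(says blue | blue)*P(blue) / [P(says blue | blue)*P(blue) + P(says blue | not blue)*P(not blue)]
Numerator = 0.72 * 0.25 = 0.18
False identification = 0.28 * 0.75 = 0.21
P = 0.18 / (0.18 + 0.21)
= 0.18 / 0.39
As percentage = 46.2


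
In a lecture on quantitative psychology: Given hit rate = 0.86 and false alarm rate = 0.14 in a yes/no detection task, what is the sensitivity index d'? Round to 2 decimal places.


d' = z(HR) - z(FAR)
z(0.86) = 1.0803
z(0.14) = -1.0803
d' = 1.0803 - -1.0803
= 2.16


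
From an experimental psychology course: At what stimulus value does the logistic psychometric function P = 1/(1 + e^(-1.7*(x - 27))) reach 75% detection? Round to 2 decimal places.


At P = 0.75: 0.75 = 1/(1 + e^(-k*(x-x0)))
Solving: e^(-k*(x-x0)) = 1/3
x = x0 + ln(3)/k
ln(3) = 1.0986
x = 27 + 1.0986/1.7
= 27 + 0.6462
= 27.65


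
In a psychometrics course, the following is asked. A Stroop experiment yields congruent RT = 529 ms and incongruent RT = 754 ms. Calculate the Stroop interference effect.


Stroop effect = RT(incongruent) - RT(congruent)
= 754 - 529
= 225 ms


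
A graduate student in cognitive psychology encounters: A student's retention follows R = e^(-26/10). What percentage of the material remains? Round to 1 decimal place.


R = e^(-t/S)
-t/S = -26/10 = -2.6
R = e^(-2.6) = 0.074274
Percentage = 0.074274 * 100
= 7.4


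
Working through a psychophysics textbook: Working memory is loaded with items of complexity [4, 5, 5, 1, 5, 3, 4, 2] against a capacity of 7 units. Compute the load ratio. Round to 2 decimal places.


Total complexity = 4 + 5 + 5 + 1 + 5 + 3 + 4 + 2 = 29
Load = total / capacity = 29 / 7
= 4.14


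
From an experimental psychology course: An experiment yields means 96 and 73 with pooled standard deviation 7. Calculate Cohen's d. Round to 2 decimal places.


Cohen's d = (M1 - M2) / S_pooled
= (96 - 73) / 7
= 23 / 7
= 3.29


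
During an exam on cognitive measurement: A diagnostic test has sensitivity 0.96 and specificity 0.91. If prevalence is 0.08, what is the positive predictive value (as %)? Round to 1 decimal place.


PPV = (sens * prev) / (sens * prev + (1-spec) * (1-prev))
Numerator = 0.96 * 0.08 = 0.0768
P(positive and no disease) = (1 - spec) * (1 - prev) = (1 - 0.91) * (1 - 0.08) = 0.0828
Denominator = 0.0768 + 0.0828 = 0.1596
PPV = 0.0768 / 0.1596 = 0.481203
As percentage = 48.1


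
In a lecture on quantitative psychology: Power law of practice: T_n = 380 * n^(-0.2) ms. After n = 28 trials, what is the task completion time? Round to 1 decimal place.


T_n = 380 * 28^(-0.2)
28^(-0.2) = 0.513533
T_n = 380 * 0.513533
= 195.1 ms


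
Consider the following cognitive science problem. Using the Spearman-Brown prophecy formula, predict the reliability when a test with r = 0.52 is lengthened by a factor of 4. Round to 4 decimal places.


r_new = n*r / (1 + (n-1)*r)
Numerator = 4 * 0.52 = 2.08
Denominator = 1 + 3 * 0.52 = 2.56
r_new = 2.08 / 2.56
= 0.8125


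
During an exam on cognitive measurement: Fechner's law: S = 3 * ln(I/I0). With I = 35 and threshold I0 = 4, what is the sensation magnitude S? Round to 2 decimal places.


S = 3 * ln(35/4)
I/I0 = 8.75
ln(8.75) = 2.1691
S = 3 * 2.1691
= 6.51


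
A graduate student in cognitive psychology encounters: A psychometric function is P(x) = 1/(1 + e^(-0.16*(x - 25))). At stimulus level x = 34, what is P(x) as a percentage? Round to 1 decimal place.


P(x) = 1/(1 + e^(-0.16*(34 - 25)))
Exponent = -0.16 * 9 = -1.44
e^(-1.44) = 0.236928
P = 1/(1 + 0.236928) = 0.808454
Percentage = 80.8


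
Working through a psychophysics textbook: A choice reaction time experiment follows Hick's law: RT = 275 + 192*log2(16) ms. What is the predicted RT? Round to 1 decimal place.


RT = 275 + 192 * log2(16)
log2(16) = 4.0
RT = 275 + 192 * 4.0
= 275 + 768.0
= 1043.0 ms


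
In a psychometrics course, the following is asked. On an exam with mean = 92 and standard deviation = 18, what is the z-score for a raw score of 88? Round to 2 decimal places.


z = (X - mu) / sigma
= (88 - 92) / 18
= -4 / 18
= -0.22


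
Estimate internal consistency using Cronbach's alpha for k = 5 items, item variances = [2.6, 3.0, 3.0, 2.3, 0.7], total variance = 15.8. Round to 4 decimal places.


alpha = (k/(k-1)) * (1 - sum(s_i^2)/s_total^2)
sum(item variances) = 11.6
k/(k-1) = 5/4 = 1.25
1 - 11.6/15.8 = 1 - 0.734177 = 0.265823
alpha = 1.25 * 0.265823
= 0.3323


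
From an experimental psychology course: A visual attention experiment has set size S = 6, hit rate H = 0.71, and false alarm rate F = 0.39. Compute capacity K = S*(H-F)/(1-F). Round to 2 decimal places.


K = S * (H - F) / (1 - F)
H - F = 0.32
1 - F = 0.61
K = 6 * 0.32 / 0.61
= 3.15


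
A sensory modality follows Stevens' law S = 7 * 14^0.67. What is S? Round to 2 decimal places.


S = 7 * 14^0.67
14^0.67 = 5.8601
S = 7 * 5.8601
= 41.02


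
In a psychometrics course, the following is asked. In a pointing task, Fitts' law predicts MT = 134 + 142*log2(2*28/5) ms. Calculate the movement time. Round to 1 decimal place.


MT = 134 + 142 * log2(2*28/5)
2D/W = 11.2
log2(11.2) = 3.4854
MT = 134 + 142 * 3.4854
= 628.9 ms


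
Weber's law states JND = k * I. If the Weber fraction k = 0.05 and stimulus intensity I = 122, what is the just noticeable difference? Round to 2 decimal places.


JND = k * I
JND = 0.05 * 122
= 6.10


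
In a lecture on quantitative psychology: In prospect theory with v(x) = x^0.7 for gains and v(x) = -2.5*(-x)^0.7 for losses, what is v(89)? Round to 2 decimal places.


Since x = 89 >= 0, use v(x) = x^0.7
89^0.7 = 23.1512
v(89) = 23.15


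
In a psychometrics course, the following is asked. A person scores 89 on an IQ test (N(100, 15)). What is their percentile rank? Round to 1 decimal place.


z = (IQ - mean) / SD
z = (89 - 100) / 15 = -0.7333
Percentile = Phi(-0.7333) * 100
Phi(-0.7333) = 0.231688
= 23.2


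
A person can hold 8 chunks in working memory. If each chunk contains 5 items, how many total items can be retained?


Total items = chunks * items_per_chunk
= 8 * 5
= 40


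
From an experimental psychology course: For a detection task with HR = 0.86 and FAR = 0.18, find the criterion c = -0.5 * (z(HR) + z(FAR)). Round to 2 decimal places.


c = -0.5 * (z(HR) + z(FAR))
z(0.86) = 1.0803
z(0.18) = -0.9154
c = -0.5 * (1.0803 + -0.9154)
= -0.5 * 0.1649
= -0.08


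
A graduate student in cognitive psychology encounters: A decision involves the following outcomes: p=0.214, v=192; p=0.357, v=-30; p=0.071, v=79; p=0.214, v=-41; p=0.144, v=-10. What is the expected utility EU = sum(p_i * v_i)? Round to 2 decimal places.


EU = sum(p_i * v_i)
0.214 * 192 = 41.088
0.357 * -30 = -10.71
0.071 * 79 = 5.609
0.214 * -41 = -8.774
0.144 * -10 = -1.44
EU = 41.088 + -10.71 + 5.609 + -8.774 + -1.44
= 25.77


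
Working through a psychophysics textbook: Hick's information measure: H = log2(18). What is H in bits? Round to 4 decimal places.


H = log2(n)
H = log2(18)
= 4.1699


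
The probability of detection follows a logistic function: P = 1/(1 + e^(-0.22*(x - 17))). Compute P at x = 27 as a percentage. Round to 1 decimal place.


P(x) = 1/(1 + e^(-0.22*(27 - 17)))
Exponent = -0.22 * 10 = -2.2
e^(-2.2) = 0.110803
P = 1/(1 + 0.110803) = 0.90025
Percentage = 90.0


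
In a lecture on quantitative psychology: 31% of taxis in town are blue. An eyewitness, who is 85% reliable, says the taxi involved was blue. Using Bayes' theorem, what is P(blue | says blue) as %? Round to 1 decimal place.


P(blue | says blue) = P(says blue | blue)*P(blue) / [P(says blue | blue)*P(blue) + P(says blue | not blue)*P(not blue)]
Numerator = 0.85 * 0.31 = 0.2635
False identification = 0.15 * 0.69 = 0.1035
P = 0.2635 / (0.2635 + 0.1035)
= 0.2635 / 0.367
As percentage = 71.8


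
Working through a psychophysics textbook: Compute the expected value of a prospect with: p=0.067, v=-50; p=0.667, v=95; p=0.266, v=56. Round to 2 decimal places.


EU = sum(p_i * v_i)
0.067 * -50 = -3.35
0.667 * 95 = 63.365
0.266 * 56 = 14.896
EU = -3.35 + 63.365 + 14.896
= 74.91


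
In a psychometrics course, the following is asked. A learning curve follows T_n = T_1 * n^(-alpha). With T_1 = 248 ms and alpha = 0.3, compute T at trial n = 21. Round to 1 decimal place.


T_n = 248 * 21^(-0.3)
21^(-0.3) = 0.401175
T_n = 248 * 0.401175
= 99.5 ms


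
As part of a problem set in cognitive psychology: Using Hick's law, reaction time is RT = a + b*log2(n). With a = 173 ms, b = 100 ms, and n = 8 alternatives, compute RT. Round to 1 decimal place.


RT = 173 + 100 * log2(8)
log2(8) = 3.0
RT = 173 + 100 * 3.0
= 173 + 300.0
= 473.0 ms


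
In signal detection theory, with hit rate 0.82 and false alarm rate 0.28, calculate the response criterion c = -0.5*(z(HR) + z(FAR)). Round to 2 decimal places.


c = -0.5 * (z(HR) + z(FAR))
z(0.82) = 0.9154
z(0.28) = -0.5828
c = -0.5 * (0.9154 + -0.5828)
= -0.5 * 0.3326
= -0.17


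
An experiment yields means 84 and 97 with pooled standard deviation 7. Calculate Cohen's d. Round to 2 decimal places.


Cohen's d = (M1 - M2) / S_pooled
= (84 - 97) / 7
= -13 / 7
= -1.86


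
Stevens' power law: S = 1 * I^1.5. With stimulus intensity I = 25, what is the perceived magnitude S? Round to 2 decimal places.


S = 1 * 25^1.5
25^1.5 = 125.0
S = 1 * 125.0
= 125.00


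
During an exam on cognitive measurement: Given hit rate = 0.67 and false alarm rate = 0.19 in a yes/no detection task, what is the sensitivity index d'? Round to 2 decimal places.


d' = z(HR) - z(FAR)
z(0.67) = 0.4399
z(0.19) = -0.8779
d' = 0.4399 - -0.8779
= 1.32


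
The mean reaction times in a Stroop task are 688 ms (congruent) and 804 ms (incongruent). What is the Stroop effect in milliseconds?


Stroop effect = RT(incongruent) - RT(congruent)
= 804 - 688
= 116 ms


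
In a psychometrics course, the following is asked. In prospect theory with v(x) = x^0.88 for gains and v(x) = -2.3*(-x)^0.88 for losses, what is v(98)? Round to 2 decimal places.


Since x = 98 >= 0, use v(x) = x^0.88
98^0.88 = 56.53
v(98) = 56.53


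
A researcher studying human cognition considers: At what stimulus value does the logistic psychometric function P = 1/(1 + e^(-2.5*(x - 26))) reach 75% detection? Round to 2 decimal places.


At P = 0.75: 0.75 = 1/(1 + e^(-k*(x-x0)))
Solving: e^(-k*(x-x0)) = 1/3
x = x0 + ln(3)/k
ln(3) = 1.0986
x = 26 + 1.0986/2.5
= 26 + 0.4394
= 26.44


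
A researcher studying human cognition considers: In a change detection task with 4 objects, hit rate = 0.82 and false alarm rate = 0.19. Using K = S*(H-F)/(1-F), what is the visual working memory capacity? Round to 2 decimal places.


K = S * (H - F) / (1 - F)
H - F = 0.63
1 - F = 0.81
K = 4 * 0.63 / 0.81
= 3.11


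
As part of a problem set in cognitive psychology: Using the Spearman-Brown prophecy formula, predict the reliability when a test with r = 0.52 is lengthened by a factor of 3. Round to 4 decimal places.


r_new = n*r / (1 + (n-1)*r)
Numerator = 3 * 0.52 = 1.56
Denominator = 1 + 2 * 0.52 = 2.04
r_new = 1.56 / 2.04
= 0.7647


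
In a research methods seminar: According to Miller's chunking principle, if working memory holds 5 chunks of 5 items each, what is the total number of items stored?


Total items = chunks * items_per_chunk
= 5 * 5
= 25


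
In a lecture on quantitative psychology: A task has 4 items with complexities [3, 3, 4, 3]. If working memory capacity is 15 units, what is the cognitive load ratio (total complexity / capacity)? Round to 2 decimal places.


Total complexity = 3 + 3 + 4 + 3 = 13
Load = total / capacity = 13 / 15
= 0.87


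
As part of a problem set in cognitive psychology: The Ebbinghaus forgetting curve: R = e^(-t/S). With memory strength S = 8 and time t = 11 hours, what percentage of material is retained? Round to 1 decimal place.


R = e^(-t/S)
-t/S = -11/8 = -1.375
R = e^(-1.375) = 0.25284
Percentage = 0.25284 * 100
= 25.3


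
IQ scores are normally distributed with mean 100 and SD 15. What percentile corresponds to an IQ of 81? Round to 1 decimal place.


z = (IQ - mean) / SD
z = (81 - 100) / 15 = -1.2667
Percentile = Phi(-1.2667) * 100
Phi(-1.2667) = 0.102631
= 10.3


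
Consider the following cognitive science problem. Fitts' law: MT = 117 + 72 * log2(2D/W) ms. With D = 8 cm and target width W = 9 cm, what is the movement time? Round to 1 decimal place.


MT = 117 + 72 * log2(2*8/9)
2D/W = 1.777778
log2(1.777778) = 0.8301
MT = 117 + 72 * 0.8301
= 176.8 ms


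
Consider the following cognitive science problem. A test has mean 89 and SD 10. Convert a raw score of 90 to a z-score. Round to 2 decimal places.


z = (X - mu) / sigma
= (90 - 89) / 10
= 1 / 10
= 0.10


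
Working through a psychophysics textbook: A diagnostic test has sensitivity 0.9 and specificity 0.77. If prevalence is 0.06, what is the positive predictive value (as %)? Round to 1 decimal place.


PPV = (sens * prev) / (sens * prev + (1-spec) * (1-prev))
Numerator = 0.9 * 0.06 = 0.054
P(positive and no disease) = (1 - spec) * (1 - prev) = (1 - 0.77) * (1 - 0.06) = 0.2162
Denominator = 0.054 + 0.2162 = 0.2702
PPV = 0.054 / 0.2702 = 0.199852
As percentage = 20.0


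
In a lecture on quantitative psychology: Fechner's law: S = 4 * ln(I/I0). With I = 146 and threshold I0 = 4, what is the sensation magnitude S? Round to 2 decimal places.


S = 4 * ln(146/4)
I/I0 = 36.5
ln(36.5) = 3.5973
S = 4 * 3.5973
= 14.39


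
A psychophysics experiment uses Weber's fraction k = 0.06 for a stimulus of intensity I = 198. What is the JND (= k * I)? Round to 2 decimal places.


JND = k * I
JND = 0.06 * 198
= 11.88


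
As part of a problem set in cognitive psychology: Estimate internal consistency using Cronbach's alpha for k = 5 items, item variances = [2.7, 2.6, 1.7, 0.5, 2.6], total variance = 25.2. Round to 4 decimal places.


alpha = (k/(k-1)) * (1 - sum(s_i^2)/s_total^2)
sum(item variances) = 10.1
k/(k-1) = 5/4 = 1.25
1 - 10.1/25.2 = 1 - 0.400794 = 0.599206
alpha = 1.25 * 0.599206
= 0.7490


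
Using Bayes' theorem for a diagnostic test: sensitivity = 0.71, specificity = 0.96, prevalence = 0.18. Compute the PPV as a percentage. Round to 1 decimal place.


PPV = (sens * prev) / (sens * prev + (1-spec) * (1-prev))
Numerator = 0.71 * 0.18 = 0.1278
P(positive and no disease) = (1 - spec) * (1 - prev) = (1 - 0.96) * (1 - 0.18) = 0.0328
Denominator = 0.1278 + 0.0328 = 0.1606
PPV = 0.1278 / 0.1606 = 0.795766
As percentage = 79.6


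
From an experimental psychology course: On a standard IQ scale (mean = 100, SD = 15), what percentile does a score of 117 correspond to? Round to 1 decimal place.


z = (IQ - mean) / SD
z = (117 - 100) / 15 = 1.1333
Percentile = Phi(1.1333) * 100
Phi(1.1333) = 0.871456
= 87.1


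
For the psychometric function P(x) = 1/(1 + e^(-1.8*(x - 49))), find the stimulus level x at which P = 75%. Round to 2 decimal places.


At P = 0.75: 0.75 = 1/(1 + e^(-k*(x-x0)))
Solving: e^(-k*(x-x0)) = 1/3
x = x0 + ln(3)/k
ln(3) = 1.0986
x = 49 + 1.0986/1.8
= 49 + 0.6103
= 49.61


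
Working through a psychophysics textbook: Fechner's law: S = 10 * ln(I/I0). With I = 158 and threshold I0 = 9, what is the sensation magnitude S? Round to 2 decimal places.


S = 10 * ln(158/9)
I/I0 = 17.555556
ln(17.555556) = 2.8654
S = 10 * 2.8654
= 28.65


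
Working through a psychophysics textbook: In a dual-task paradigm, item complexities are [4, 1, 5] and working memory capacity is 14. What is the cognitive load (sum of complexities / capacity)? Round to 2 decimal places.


Total complexity = 4 + 1 + 5 = 10
Load = total / capacity = 10 / 14
= 0.71


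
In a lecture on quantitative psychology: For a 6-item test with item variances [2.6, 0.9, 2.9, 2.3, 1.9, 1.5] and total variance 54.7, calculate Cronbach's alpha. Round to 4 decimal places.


alpha = (k/(k-1)) * (1 - sum(s_i^2)/s_total^2)
sum(item variances) = 12.1
k/(k-1) = 6/5 = 1.2
1 - 12.1/54.7 = 1 - 0.221207 = 0.778793
alpha = 1.2 * 0.778793
= 0.9346


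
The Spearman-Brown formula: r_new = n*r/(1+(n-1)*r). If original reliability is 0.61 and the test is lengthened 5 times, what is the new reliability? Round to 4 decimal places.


r_new = n*r / (1 + (n-1)*r)
Numerator = 5 * 0.61 = 3.05
Denominator = 1 + 4 * 0.61 = 3.44
r_new = 3.05 / 3.44
= 0.8866


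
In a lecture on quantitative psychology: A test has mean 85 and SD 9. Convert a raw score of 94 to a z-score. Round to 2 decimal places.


z = (X - mu) / sigma
= (94 - 85) / 9
= 9 / 9
= 1.00


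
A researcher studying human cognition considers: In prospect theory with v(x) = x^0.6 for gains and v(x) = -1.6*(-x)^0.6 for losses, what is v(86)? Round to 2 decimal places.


Since x = 86 >= 0, use v(x) = x^0.6
86^0.6 = 14.4777
v(86) = 14.48


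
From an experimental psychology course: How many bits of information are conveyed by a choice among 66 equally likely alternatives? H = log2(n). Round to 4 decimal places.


H = log2(n)
H = log2(66)
= 6.0444


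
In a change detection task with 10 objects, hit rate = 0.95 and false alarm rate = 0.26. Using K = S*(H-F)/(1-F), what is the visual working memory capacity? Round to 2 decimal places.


K = S * (H - F) / (1 - F)
H - F = 0.69
1 - F = 0.74
K = 10 * 0.69 / 0.74
= 9.32


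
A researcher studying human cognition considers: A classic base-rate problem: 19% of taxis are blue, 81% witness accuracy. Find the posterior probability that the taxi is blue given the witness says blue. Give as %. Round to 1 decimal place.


P(blue | says blue) = P(says blue | blue)*P(blue) / [P(says blue | blue)*P(blue) + P(says blue | not blue)*P(not blue)]
Numerator = 0.81 * 0.19 = 0.1539
False identification = 0.19 * 0.81 = 0.1539
P = 0.1539 / (0.1539 + 0.1539)
= 0.1539 / 0.3078
As percentage = 50.0


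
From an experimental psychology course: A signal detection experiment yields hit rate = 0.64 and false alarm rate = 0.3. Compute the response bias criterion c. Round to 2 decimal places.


c = -0.5 * (z(HR) + z(FAR))
z(0.64) = 0.3585
z(0.3) = -0.5244
c = -0.5 * (0.3585 + -0.5244)
= -0.5 * -0.1659
= 0.08


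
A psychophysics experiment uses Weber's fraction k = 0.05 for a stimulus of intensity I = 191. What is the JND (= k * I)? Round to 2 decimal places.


JND = k * I
JND = 0.05 * 191
= 9.55


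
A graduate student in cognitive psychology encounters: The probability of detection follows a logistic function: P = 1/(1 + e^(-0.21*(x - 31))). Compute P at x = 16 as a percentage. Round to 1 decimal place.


P(x) = 1/(1 + e^(-0.21*(16 - 31)))
Exponent = -0.21 * -15 = 3.15
e^(3.15) = 23.336065
P = 1/(1 + 23.336065) = 0.041091
Percentage = 4.1


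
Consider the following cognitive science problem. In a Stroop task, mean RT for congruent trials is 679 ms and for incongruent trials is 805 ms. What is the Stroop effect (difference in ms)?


Stroop effect = RT(incongruent) - RT(congruent)
= 805 - 679
= 126 ms


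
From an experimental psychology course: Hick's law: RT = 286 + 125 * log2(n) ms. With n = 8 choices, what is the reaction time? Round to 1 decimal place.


RT = 286 + 125 * log2(8)
log2(8) = 3.0
RT = 286 + 125 * 3.0
= 286 + 375.0
= 661.0 ms


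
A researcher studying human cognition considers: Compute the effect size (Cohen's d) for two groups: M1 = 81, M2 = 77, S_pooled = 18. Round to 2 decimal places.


Cohen's d = (M1 - M2) / S_pooled
= (81 - 77) / 18
= 4 / 18
= 0.22


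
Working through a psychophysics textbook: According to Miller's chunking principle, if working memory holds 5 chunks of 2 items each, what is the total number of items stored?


Total items = chunks * items_per_chunk
= 5 * 2
= 10


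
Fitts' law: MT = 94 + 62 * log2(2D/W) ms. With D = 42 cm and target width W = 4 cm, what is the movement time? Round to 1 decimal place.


MT = 94 + 62 * log2(2*42/4)
2D/W = 21.0
log2(21.0) = 4.3923
MT = 94 + 62 * 4.3923
= 366.3 ms


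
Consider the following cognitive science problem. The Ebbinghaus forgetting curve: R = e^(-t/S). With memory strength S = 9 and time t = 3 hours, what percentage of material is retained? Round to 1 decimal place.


R = e^(-t/S)
-t/S = -3/9 = -0.333333
R = e^(-0.333333) = 0.716532
Percentage = 0.716532 * 100
= 71.7


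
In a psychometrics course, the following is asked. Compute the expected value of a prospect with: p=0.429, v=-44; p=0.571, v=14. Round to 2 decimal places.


EU = sum(p_i * v_i)
0.429 * -44 = -18.876
0.571 * 14 = 7.994
EU = -18.876 + 7.994
= -10.88


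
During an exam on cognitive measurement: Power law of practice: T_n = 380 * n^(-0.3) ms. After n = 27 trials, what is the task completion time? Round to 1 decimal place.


T_n = 380 * 27^(-0.3)
27^(-0.3) = 0.372041
T_n = 380 * 0.372041
= 141.4 ms


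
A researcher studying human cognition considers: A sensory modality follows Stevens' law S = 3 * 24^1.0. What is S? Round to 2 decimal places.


S = 3 * 24^1.0
24^1.0 = 24.0
S = 3 * 24.0
= 72.00


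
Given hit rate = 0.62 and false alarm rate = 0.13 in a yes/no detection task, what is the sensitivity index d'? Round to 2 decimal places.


d' = z(HR) - z(FAR)
z(0.62) = 0.3055
z(0.13) = -1.1264
d' = 0.3055 - -1.1264
= 1.43


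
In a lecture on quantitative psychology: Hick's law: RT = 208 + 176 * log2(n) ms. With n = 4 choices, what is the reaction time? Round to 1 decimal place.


RT = 208 + 176 * log2(4)
log2(4) = 2.0
RT = 208 + 176 * 2.0
= 208 + 352.0
= 560.0 ms


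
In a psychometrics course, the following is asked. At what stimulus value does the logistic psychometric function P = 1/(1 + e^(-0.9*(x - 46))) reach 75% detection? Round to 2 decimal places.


At P = 0.75: 0.75 = 1/(1 + e^(-k*(x-x0)))
Solving: e^(-k*(x-x0)) = 1/3
x = x0 + ln(3)/k
ln(3) = 1.0986
x = 46 + 1.0986/0.9
= 46 + 1.2207
= 47.22


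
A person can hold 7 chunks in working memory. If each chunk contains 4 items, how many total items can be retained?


Total items = chunks * items_per_chunk
= 7 * 4
= 28


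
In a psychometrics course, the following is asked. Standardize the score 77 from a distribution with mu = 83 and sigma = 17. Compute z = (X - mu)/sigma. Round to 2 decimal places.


z = (X - mu) / sigma
= (77 - 83) / 17
= -6 / 17
= -0.35


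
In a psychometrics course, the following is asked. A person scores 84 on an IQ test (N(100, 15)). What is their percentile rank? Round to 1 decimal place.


z = (IQ - mean) / SD
z = (84 - 100) / 15 = -1.0667
Percentile = Phi(-1.0667) * 100
Phi(-1.0667) = 0.143054
= 14.3


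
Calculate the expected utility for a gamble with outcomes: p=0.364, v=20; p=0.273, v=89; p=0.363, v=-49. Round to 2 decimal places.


EU = sum(p_i * v_i)
0.364 * 20 = 7.28
0.273 * 89 = 24.297
0.363 * -49 = -17.787
EU = 7.28 + 24.297 + -17.787
= 13.79


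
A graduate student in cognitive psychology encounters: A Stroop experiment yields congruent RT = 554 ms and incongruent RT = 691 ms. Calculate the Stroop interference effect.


Stroop effect = RT(incongruent) - RT(congruent)
= 691 - 554
= 137 ms


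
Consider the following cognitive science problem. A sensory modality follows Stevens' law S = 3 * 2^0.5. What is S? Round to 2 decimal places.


S = 3 * 2^0.5
2^0.5 = 1.4142
S = 3 * 1.4142
= 4.24


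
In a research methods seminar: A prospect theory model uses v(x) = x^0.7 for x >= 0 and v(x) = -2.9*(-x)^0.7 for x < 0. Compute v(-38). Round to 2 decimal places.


Since x = -38 < 0, use v(x) = -lambda*(-x)^alpha
(-x) = 38
38^0.7 = 12.7599
v(-38) = -2.9 * 12.7599
= -37.00


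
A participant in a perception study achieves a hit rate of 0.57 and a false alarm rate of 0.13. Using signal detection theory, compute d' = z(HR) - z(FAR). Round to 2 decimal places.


d' = z(HR) - z(FAR)
z(0.57) = 0.1764
z(0.13) = -1.1264
d' = 0.1764 - -1.1264
= 1.30


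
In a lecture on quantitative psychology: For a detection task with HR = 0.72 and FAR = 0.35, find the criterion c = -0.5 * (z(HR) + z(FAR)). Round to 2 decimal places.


c = -0.5 * (z(HR) + z(FAR))
z(0.72) = 0.5828
z(0.35) = -0.3853
c = -0.5 * (0.5828 + -0.3853)
= -0.5 * 0.1975
= -0.10


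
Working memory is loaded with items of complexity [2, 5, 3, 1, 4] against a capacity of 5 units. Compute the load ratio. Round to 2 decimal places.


Total complexity = 2 + 5 + 3 + 1 + 4 = 15
Load = total / capacity = 15 / 5
= 3.00


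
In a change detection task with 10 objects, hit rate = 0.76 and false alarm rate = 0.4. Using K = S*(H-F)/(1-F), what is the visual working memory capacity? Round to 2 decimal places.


K = S * (H - F) / (1 - F)
H - F = 0.36
1 - F = 0.6
K = 10 * 0.36 / 0.6
= 6.00


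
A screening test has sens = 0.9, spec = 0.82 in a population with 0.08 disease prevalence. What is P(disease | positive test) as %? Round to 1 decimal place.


PPV = (sens * prev) / (sens * prev + (1-spec) * (1-prev))
Numerator = 0.9 * 0.08 = 0.072
P(positive and no disease) = (1 - spec) * (1 - prev) = (1 - 0.82) * (1 - 0.08) = 0.1656
Denominator = 0.072 + 0.1656 = 0.2376
PPV = 0.072 / 0.2376 = 0.30303
As percentage = 30.3


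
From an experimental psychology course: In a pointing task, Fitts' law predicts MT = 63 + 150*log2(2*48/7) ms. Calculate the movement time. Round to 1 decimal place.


MT = 63 + 150 * log2(2*48/7)
2D/W = 13.714286
log2(13.714286) = 3.7776
MT = 63 + 150 * 3.7776
= 629.6 ms


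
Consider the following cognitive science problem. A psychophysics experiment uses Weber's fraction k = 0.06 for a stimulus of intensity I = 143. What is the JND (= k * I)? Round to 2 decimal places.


JND = k * I
JND = 0.06 * 143
= 8.58


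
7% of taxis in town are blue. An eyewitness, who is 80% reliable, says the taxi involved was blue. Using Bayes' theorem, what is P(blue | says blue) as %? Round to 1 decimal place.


P(blue | says blue) = P(says blue | blue)*P(blue) / [P(says blue | blue)*P(blue) + P(says blue | not blue)*P(not blue)]
Numerator = 0.8 * 0.07 = 0.056
False identification = 0.2 * 0.93 = 0.186
P = 0.056 / (0.056 + 0.186)
= 0.056 / 0.242
As percentage = 23.1


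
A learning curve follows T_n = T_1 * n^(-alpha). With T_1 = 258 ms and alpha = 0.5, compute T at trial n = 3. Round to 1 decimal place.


T_n = 258 * 3^(-0.5)
3^(-0.5) = 0.57735
T_n = 258 * 0.57735
= 149.0 ms


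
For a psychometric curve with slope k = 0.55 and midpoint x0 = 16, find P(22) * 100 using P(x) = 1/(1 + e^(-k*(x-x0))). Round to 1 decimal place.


P(x) = 1/(1 + e^(-0.55*(22 - 16)))
Exponent = -0.55 * 6 = -3.3
e^(-3.3) = 0.036883
P = 1/(1 + 0.036883) = 0.964429
Percentage = 96.4


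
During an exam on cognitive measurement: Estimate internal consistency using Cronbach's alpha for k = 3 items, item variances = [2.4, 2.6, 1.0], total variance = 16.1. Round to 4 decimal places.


alpha = (k/(k-1)) * (1 - sum(s_i^2)/s_total^2)
sum(item variances) = 6.0
k/(k-1) = 3/2 = 1.5
1 - 6.0/16.1 = 1 - 0.372671 = 0.627329
alpha = 1.5 * 0.627329
= 0.9410


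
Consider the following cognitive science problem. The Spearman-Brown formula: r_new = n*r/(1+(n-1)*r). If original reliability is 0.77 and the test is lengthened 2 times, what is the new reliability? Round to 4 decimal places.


r_new = n*r / (1 + (n-1)*r)
Numerator = 2 * 0.77 = 1.54
Denominator = 1 + 1 * 0.77 = 1.77
r_new = 1.54 / 1.77
= 0.8701


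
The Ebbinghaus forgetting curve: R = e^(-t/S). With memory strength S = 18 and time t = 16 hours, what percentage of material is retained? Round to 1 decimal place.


R = e^(-t/S)
-t/S = -16/18 = -0.888889
R = e^(-0.888889) = 0.411112
Percentage = 0.411112 * 100
= 41.1


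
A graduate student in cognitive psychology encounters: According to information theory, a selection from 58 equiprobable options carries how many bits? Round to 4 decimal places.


H = log2(n)
H = log2(58)
= 5.8580


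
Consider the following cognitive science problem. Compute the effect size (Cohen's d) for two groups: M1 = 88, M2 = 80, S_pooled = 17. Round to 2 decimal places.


Cohen's d = (M1 - M2) / S_pooled
= (88 - 80) / 17
= 8 / 17
= 0.47


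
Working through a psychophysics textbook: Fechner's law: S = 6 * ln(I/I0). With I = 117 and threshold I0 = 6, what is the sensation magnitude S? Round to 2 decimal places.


S = 6 * ln(117/6)
I/I0 = 19.5
ln(19.5) = 2.9704
S = 6 * 2.9704
= 17.82


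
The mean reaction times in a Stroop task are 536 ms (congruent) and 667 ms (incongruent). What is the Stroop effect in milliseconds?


Stroop effect = RT(incongruent) - RT(congruent)
= 667 - 536
= 131 ms


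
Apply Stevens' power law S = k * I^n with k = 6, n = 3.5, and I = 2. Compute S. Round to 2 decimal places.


S = 6 * 2^3.5
2^3.5 = 11.3137
S = 6 * 11.3137
= 67.88
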